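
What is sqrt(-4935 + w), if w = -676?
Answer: I*sqrt(5611) ≈ 74.907*I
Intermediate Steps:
sqrt(-4935 + w) = sqrt(-4935 - 676) = sqrt(-5611) = I*sqrt(5611)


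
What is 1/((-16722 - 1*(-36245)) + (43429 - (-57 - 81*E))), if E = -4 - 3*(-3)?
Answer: 1/63414 ≈ 1.5769e-5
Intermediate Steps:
E = 5 (E = -4 + 9 = 5)
1/((-16722 - 1*(-36245)) + (43429 - (-57 - 81*E))) = 1/((-16722 - 1*(-36245)) + (43429 - (-57 - 81*5))) = 1/((-16722 + 36245) + (43429 - (-57 - 405))) = 1/(19523 + (43429 - 1*(-462))) = 1/(19523 + (43429 + 462)) = 1/(19523 + 43891) = 1/63414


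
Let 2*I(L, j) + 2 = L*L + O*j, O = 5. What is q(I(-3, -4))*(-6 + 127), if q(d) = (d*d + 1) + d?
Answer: 17787/4 ≈ 4446.8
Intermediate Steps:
I(L, j) = -1 + L²/2 + 5*j/2 (I(L, j) = -1 + (L*L + 5*j)/2 = -1 + (L² + 5*j)/2 = -1 + (L²/2 + 5*j/2) = -1 + L²/2 + 5*j/2)
q(d) = 1 + d + d² (q(d) = (d² + 1) + d = (1 + d²) + d = 1 + d + d²)
q(I(-3, -4))*(-6 + 127) = (1 + (-1 + (½)*(-3)² + (5/2)*(-4)) + (-1 + (½)*(-3)² + (5/2)*(-4))²)*(-6 + 127) = (1 + (-1 + (½)*9 - 10) + (-1 + (½)*9 - 10)²)*121 = (1 + (-1 + 9/2 - 10) + (-1 + 9/2 - 10)²)*121 = (1 - 13/2 + (-13/2)²)*121 = (1 - 13/2 + 169/4)*121 = (147/4)*121 = 17787/4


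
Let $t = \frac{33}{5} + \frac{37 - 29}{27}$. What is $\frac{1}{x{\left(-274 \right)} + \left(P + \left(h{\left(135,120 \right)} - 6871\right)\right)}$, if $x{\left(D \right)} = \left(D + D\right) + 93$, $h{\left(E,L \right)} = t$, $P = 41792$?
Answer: $\frac{135}{4653841} \approx 2.9008 \cdot 10^{-5}$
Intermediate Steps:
$t = \frac{931}{135}$ ($t = 33 \cdot \frac{1}{5} + 8 \cdot \frac{1}{27} = \frac{33}{5} + \frac{8}{27} = \frac{931}{135} \approx 6.8963$)
$h{\left(E,L \right)} = \frac{931}{135}$
$x{\left(D \right)} = 93 + 2 D$ ($x{\left(D \right)} = 2 D + 93 = 93 + 2 D$)
$\frac{1}{x{\left(-274 \right)} + \left(P + \left(h{\left(135,120 \right)} - 6871\right)\right)} = \frac{1}{\left(93 + 2 \left(-274\right)\right) + \left(41792 + \left(\frac{931}{135} - 6871\right)\right)} = \frac{1}{\left(93 - 548\right) + \left(41792 - \frac{926654}{135}\right)} = \frac{1}{-455 + \frac{4715266}{135}} = \frac{1}{\frac{4653841}{135}} = \frac{135}{4653841}$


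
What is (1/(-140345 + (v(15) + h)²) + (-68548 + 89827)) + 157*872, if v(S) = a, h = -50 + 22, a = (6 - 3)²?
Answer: 22143089071/139984 ≈ 1.5818e+5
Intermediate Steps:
a = 9 (a = 3² = 9)
h = -28
v(S) = 9
(1/(-140345 + (v(15) + h)²) + (-68548 + 89827)) + 157*872 = (1/(-140345 + (9 - 28)²) + (-68548 + 89827)) + 157*872 = (1/(-140345 + (-19)²) + 21279) + 136904 = (1/(-140345 + 361) + 21279) + 136904 = (1/(-139984) + 21279) + 136904 = (-1/139984 + 21279) + 136904 = 2978719535/139984 + 136904 = 22143089071/139984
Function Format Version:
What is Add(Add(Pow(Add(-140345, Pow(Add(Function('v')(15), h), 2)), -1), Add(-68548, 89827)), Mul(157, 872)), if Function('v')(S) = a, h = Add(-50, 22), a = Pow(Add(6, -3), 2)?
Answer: Rational(22143089071, 139984) ≈ 1.5818e+5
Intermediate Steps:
a = 9 (a = Pow(3, 2) = 9)
h = -28
Function('v')(S) = 9
Add(Add(Pow(Add(-140345, Pow(Add(Function('v')(15), h), 2)), -1), Add(-68548, 89827)), Mul(157, 872)) = Add(Add(Pow(Add(-140345, Pow(Add(9, -28), 2)), -1), Add(-68548, 89827)), Mul(157, 872)) = Add(Add(Pow(Add(-140345, Pow(-19, 2)), -1), 21279), 136904) = Add(Add(Pow(Add(-140345, 361), -1), 21279), 136904) = Add(Add(Pow(-139984, -1), 21279), 136904) = Add(Add(Rational(-1, 139984), 21279), 136904) = Add(Rational(2978719535, 139984), 136904) = Rational(22143089071, 139984)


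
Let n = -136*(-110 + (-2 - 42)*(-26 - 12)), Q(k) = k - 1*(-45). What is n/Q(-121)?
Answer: 53108/19 ≈ 2795.2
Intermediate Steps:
Q(k) = 45 + k (Q(k) = k + 45 = 45 + k)
n = -212432 (n = -136*(-110 - 44*(-38)) = -136*(-110 + 1672) = -136*1562 = -212432)
n/Q(-121) = -212432/(45 - 121) = -212432/(-76) = -212432*(-1/76) = 53108/19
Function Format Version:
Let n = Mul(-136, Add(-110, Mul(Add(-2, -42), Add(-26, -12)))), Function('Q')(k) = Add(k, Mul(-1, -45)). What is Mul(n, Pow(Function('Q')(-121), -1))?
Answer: Rational(53108, 19) ≈ 2795.2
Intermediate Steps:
Function('Q')(k) = Add(45, k) (Function('Q')(k) = Add(k, 45) = Add(45, k))
n = -212432 (n = Mul(-136, Add(-110, Mul(-44, -38))) = Mul(-136, Add(-110, 1672)) = Mul(-136, 1562) = -212432)
Mul(n, Pow(Function('Q')(-121), -1)) = Mul(-212432, Pow(Add(45, -121), -1)) = Mul(-212432, Pow(-76, -1)) = Mul(-212432, Rational(-1, 76)) = Rational(53108, 19)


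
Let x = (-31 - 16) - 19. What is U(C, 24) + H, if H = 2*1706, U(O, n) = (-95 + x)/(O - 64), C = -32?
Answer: 327713/96 ≈ 3413.7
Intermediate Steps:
x = -66 (x = -47 - 19 = -66)
U(O, n) = -161/(-64 + O) (U(O, n) = (-95 - 66)/(O - 64) = -161/(-64 + O))
H = 3412
U(C, 24) + H = -161/(-64 - 32) + 3412 = -161/(-96) + 3412 = -161*(-1/96) + 3412 = 161/96 + 3412 = 327713/96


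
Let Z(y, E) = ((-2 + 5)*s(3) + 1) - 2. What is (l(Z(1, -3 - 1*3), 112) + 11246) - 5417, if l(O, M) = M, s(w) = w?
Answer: 5941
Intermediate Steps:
Z(y, E) = 8 (Z(y, E) = ((-2 + 5)*3 + 1) - 2 = (3*3 + 1) - 2 = (9 + 1) - 2 = 10 - 2 = 8)
(l(Z(1, -3 - 1*3), 112) + 11246) - 5417 = (112 + 11246) - 5417 = 11358 - 5417 = 5941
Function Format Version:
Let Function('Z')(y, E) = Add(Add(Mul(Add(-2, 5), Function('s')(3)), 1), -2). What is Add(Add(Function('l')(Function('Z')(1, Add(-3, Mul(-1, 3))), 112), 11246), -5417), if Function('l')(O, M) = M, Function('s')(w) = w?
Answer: 5941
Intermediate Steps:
Function('Z')(y, E) = 8 (Function('Z')(y, E) = Add(Add(Mul(Add(-2, 5), 3), 1), -2) = Add(Add(Mul(3, 3), 1), -2) = Add(Add(9, 1), -2) = Add(10, -2) = 8)
Add(Add(Function('l')(Function('Z')(1, Add(-3, Mul(-1, 3))), 112), 11246), -5417) = Add(Add(112, 11246), -5417) = Add(11358, -5417) = 5941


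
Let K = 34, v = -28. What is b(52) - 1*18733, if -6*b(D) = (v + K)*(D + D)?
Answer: -18837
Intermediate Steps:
b(D) = -2*D (b(D) = -(-28 + 34)*(D + D)/6 = -2*D)
b(52) - 1*18733 = -2*52 - 1*18733 = -104 - 18733 = -18837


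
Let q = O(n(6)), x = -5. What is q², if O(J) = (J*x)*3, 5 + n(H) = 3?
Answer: 900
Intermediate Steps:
n(H) = -2 (n(H) = -5 + 3 = -2)
O(J) = -15*J (O(J) = (J*(-5))*3 = -5*J*3 = -15*J)
q = 30 (q = -15*(-2) = 30)
q² = 30² = 900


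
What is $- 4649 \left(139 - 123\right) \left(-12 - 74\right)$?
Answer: $6397024$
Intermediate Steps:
$- 4649 \left(139 - 123\right) \left(-12 - 74\right) = - 4649 \cdot 16 \left(-12 - 74\right) = - 4649 \cdot 16 \left(-86\right) = \left(-4649\right) \left(-1376\right) = 6397024$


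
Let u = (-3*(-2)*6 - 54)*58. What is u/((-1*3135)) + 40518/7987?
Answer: 45120786/8346415 ≈ 5.4060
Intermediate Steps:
u = -1044 (u = (6*6 - 54)*58 = (36 - 54)*58 = -18*58 = -1044)
u/((-1*3135)) + 40518/7987 = -1044/((-1*3135)) + 40518/7987 = -1044/(-3135) + 40518*(1/7987) = -1044*(-1/3135) + 40518/7987 = 348/1045 + 40518/7987 = 45120786/8346415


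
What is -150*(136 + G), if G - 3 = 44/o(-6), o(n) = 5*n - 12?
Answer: -144850/7 ≈ -20693.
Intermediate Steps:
o(n) = -12 + 5*n
G = 41/21 (G = 3 + 44/(-12 + 5*(-6)) = 3 + 44/(-12 - 30) = 3 + 44/(-42) = 3 + 44*(-1/42) = 3 - 22/21 = 41/21 ≈ 1.9524)
-150*(136 + G) = -150*(136 + 41/21) = -150*2897/21 = -144850/7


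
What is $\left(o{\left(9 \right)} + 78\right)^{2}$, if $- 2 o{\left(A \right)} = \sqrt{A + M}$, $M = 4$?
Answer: $\frac{\left(156 - \sqrt{13}\right)^{2}}{4} \approx 5806.0$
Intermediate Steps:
$o{\left(A \right)} = - \frac{\sqrt{4 + A}}{2}$ ($o{\left(A \right)} = - \frac{\sqrt{A + 4}}{2} = - \frac{\sqrt{4 + A}}{2}$)
$\left(o{\left(9 \right)} + 78\right)^{2} = \left(- \frac{\sqrt{4 + 9}}{2} + 78\right)^{2} = \left(- \frac{\sqrt{13}}{2} + 78\right)^{2} = \left(78 - \frac{\sqrt{13}}{2}\right)^{2}$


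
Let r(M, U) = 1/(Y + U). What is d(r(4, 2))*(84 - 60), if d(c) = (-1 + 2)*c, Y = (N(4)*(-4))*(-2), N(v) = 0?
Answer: 12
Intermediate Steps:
Y = 0 (Y = (0*(-4))*(-2) = 0*(-2) = 0)
r(M, U) = 1/U (r(M, U) = 1/(0 + U) = 1/U)
d(c) = c (d(c) = 1*c = c)
d(r(4, 2))*(84 - 60) = (84 - 60)/2 = (½)*24 = 12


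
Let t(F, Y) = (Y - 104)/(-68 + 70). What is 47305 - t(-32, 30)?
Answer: 47342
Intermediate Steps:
t(F, Y) = -52 + Y/2 (t(F, Y) = (-104 + Y)/2 = (-104 + Y)*(1/2) = -52 + Y/2)
47305 - t(-32, 30) = 47305 - (-52 + (1/2)*30) = 47305 - (-52 + 15) = 47305 - 1*(-37) = 47305 + 37 = 47342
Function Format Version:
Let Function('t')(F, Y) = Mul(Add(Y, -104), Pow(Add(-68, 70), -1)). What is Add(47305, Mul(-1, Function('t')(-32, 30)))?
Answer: 47342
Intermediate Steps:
Function('t')(F, Y) = Add(-52, Mul(Rational(1, 2), Y)) (Function('t')(F, Y) = Mul(Add(-104, Y), Pow(2, -1)) = Mul(Add(-104, Y), Rational(1, 2)) = Add(-52, Mul(Rational(1, 2), Y)))
Add(47305, Mul(-1, Function('t')(-32, 30))) = Add(47305, Mul(-1, Add(-52, Mul(Rational(1, 2), 30)))) = Add(47305, Mul(-1, Add(-52, 15))) = Add(47305, Mul(-1, -37)) = Add(47305, 37) = 47342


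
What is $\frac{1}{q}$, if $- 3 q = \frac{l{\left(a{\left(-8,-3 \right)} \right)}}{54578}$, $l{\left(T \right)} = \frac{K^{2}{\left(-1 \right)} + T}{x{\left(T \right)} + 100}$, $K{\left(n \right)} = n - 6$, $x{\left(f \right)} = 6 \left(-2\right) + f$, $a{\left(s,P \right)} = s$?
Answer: $- \frac{13098720}{41} \approx -3.1948 \cdot 10^{5}$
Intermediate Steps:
$x{\left(f \right)} = -12 + f$
$K{\left(n \right)} = -6 + n$ ($K{\left(n \right)} = n - 6 = -6 + n$)
$l{\left(T \right)} = \frac{49 + T}{88 + T}$ ($l{\left(T \right)} = \frac{\left(-6 - 1\right)^{2} + T}{\left(-12 + T\right) + 100} = \frac{\left(-7\right)^{2} + T}{88 + T} = \frac{49 + T}{88 + T}$)
$q = - \frac{41}{13098720}$ ($q = - \frac{\frac{49 - 8}{88 - 8} \cdot \frac{1}{54578}}{3} = - \frac{\frac{1}{80} \cdot 41 \cdot \frac{1}{54578}}{3} = - \frac{\frac{41}{80} \cdot \frac{1}{54578}}{3} = \left(- \frac{1}{3}\right) \frac{41}{4366240} = - \frac{41}{13098720} \approx -3.1301 \cdot 10^{-6}$)
$\frac{1}{q} = \frac{1}{- \frac{41}{13098720}} = - \frac{13098720}{41}$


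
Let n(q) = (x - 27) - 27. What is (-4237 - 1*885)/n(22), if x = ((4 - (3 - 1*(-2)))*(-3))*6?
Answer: 2561/18 ≈ 142.28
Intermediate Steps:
x = 18 (x = ((4 - (3 + 2))*(-3))*6 = ((4 - 1*5)*(-3))*6 = ((4 - 5)*(-3))*6 = -1*(-3)*6 = 3*6 = 18)
n(q) = -36 (n(q) = (18 - 27) - 27 = -9 - 27 = -36)
(-4237 - 1*885)/n(22) = (-4237 - 1*885)/(-36) = (-4237 - 885)*(-1/36) = -5122*(-1/36) = 2561/18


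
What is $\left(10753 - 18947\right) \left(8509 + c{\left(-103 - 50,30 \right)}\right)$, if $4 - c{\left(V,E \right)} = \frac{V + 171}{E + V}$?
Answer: $- \frac{2860025566}{41} \approx -6.9757 \cdot 10^{7}$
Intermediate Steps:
$c{\left(V,E \right)} = 4 - \frac{171 + V}{E + V}$ ($c{\left(V,E \right)} = 4 - \frac{V + 171}{E + V} = 4 - \frac{171 + V}{E + V}$)
$\left(10753 - 18947\right) \left(8509 + c{\left(-103 - 50,30 \right)}\right) = \left(10753 - 18947\right) \left(8509 + \frac{-171 + 3 \left(-103 - 50\right) + 4 \cdot 30}{30 - 153}\right) = - 8194 \left(8509 + \frac{-171 + 3 \left(-153\right) + 120}{30 - 153}\right) = - 8194 \left(8509 + \frac{-171 - 459 + 120}{-123}\right) = - 8194 \left(8509 - - \frac{170}{41}\right) = - 8194 \left(8509 + \frac{170}{41}\right) = \left(-8194\right) \frac{349039}{41} = - \frac{2860025566}{41}$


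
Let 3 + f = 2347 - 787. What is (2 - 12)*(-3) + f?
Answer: 1587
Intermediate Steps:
f = 1557 (f = -3 + (2347 - 787) = -3 + 1560 = 1557)
(2 - 12)*(-3) + f = (2 - 12)*(-3) + 1557 = -10*(-3) + 1557 = 30 + 1557 = 1587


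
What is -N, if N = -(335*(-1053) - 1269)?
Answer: -354024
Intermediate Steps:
N = 354024 (N = -(-352755 - 1269) = -1*(-354024) = 354024)
-N = -1*354024 = -354024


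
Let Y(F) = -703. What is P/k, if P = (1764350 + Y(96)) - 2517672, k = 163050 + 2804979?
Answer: -754025/2968029 ≈ -0.25405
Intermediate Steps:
k = 2968029
P = -754025 (P = (1764350 - 703) - 2517672 = 1763647 - 2517672 = -754025)
P/k = -754025/2968029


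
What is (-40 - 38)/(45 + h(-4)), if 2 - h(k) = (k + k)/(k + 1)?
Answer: -234/133 ≈ -1.7594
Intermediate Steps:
h(k) = 2 - 2*k/(1 + k) (h(k) = 2 - (k + k)/(k + 1) = 2 - 2*k/(1 + k))
(-40 - 38)/(45 + h(-4)) = (-40 - 38)/(45 + 2/(1 - 4)) = -78/(45 + 2/(-3)) = -78/(45 + 2*(-1/3)) = -78/(45 - 2/3) = -78/(133/3) = (3/133)*(-78) = -234/133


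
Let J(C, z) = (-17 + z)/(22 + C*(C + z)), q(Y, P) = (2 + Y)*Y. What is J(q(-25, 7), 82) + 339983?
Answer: 128444557516/377797 ≈ 3.3998e+5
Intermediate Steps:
q(Y, P) = Y*(2 + Y)
J(C, z) = (-17 + z)/(22 + C*(C + z))
J(q(-25, 7), 82) + 339983 = (-17 + 82)/(22 + (-25*(2 - 25))**2 - 25*(2 - 25)*82) + 339983 = 65/(22 + (-25*(-23))**2 - 25*(-23)*82) + 339983 = 65/(22 + 575**2 + 575*82) + 339983 = 65/(22 + 330625 + 47150) + 339983 = 65/377797 + 339983 = 128444557516/377797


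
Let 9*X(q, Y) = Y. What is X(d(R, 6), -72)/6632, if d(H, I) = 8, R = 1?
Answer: -1/829 ≈ -0.0012063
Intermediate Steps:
X(q, Y) = Y/9
X(d(R, 6), -72)/6632 = ((⅑)*(-72))/6632 = -8*1/6632 = -1/829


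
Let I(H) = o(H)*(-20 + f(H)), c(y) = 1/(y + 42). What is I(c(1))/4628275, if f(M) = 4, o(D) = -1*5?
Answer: 16/925655 ≈ 1.7285e-5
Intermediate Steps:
o(D) = -5
c(y) = 1/(42 + y)
I(H) = 80 (I(H) = -5*(-20 + 4) = -5*(-16) = 80)
I(c(1))/4628275 = 80/4628275 = 80*(1/4628275) = 16/925655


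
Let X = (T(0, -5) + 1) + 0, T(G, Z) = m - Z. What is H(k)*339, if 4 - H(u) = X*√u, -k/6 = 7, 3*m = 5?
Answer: 1356 - 2599*I*√42 ≈ 1356.0 - 16843.0*I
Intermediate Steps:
m = 5/3 (m = (⅓)*5 = 5/3 ≈ 1.6667)
T(G, Z) = 5/3 - Z
k = -42 (k = -6*7 = -42)
X = 23/3 (X = ((5/3 - 1*(-5)) + 1) + 0 = ((5/3 + 5) + 1) + 0 = (20/3 + 1) + 0 = 23/3 + 0 = 23/3 ≈ 7.6667)
H(u) = 4 - 23*√u/3
H(k)*339 = (4 - 23*I*√42/3)*339 = 1356 - 2599*I*√42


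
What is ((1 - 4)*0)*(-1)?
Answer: 0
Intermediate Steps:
((1 - 4)*0)*(-1) = -3*0*(-1) = 0*(-1) = 0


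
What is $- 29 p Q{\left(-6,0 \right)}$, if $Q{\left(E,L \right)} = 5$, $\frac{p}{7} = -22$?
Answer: $22330$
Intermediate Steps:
$p = -154$ ($p = 7 \left(-22\right) = -154$)
$- 29 p Q{\left(-6,0 \right)} = \left(-29\right) \left(-154\right) 5 = 4466 \cdot 5 = 22330$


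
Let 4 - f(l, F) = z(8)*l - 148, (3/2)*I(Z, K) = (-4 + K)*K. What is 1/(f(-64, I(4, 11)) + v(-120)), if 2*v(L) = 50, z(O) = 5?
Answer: 1/497 ≈ 0.0020121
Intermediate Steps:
I(Z, K) = 2*K*(-4 + K)/3 (I(Z, K) = 2*((-4 + K)*K)/3 = 2*(K*(-4 + K))/3 = 2*K*(-4 + K)/3)
f(l, F) = 152 - 5*l (f(l, F) = 4 - (5*l - 148) = 4 - (-148 + 5*l) = 4 + (148 - 5*l) = 152 - 5*l)
v(L) = 25 (v(L) = (½)*50 = 25)
1/(f(-64, I(4, 11)) + v(-120)) = 1/((152 - 5*(-64)) + 25) = 1/((152 + 320) + 25) = 1/(472 + 25) = 1/497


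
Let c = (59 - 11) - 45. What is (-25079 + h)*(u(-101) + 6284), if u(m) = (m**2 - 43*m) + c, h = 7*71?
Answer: -512067642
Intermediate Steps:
c = 3 (c = 48 - 45 = 3)
h = 497
u(m) = 3 + m**2 - 43*m (u(m) = (m**2 - 43*m) + 3 = 3 + m**2 - 43*m)
(-25079 + h)*(u(-101) + 6284) = (-25079 + 497)*((3 + (-101)**2 - 43*(-101)) + 6284) = -24582*((3 + 10201 + 4343) + 6284) = -24582*(14547 + 6284) = -24582*20831 = -512067642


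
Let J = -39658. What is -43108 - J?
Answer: -3450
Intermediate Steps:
-43108 - J = -43108 - 1*(-39658) = -43108 + 39658 = -3450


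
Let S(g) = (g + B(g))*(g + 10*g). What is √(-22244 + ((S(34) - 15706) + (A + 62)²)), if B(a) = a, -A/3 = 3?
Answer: I*√9709 ≈ 98.534*I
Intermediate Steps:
A = -9 (A = -3*3 = -9)
S(g) = 22*g² (S(g) = (g + g)*(g + 10*g) = (2*g)*(11*g) = 22*g²)
√(-22244 + ((S(34) - 15706) + (A + 62)²)) = √(-22244 + ((22*34² - 15706) + (-9 + 62)²)) = √(-22244 + ((22*1156 - 15706) + 53²)) = √(-22244 + ((25432 - 15706) + 2809)) = √(-22244 + (9726 + 2809)) = √(-22244 + 12535) = √(-9709) = I*√9709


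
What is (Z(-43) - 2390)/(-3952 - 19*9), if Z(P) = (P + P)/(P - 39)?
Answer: 97947/169043 ≈ 0.57942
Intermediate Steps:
Z(P) = 2*P/(-39 + P) (Z(P) = (2*P)/(-39 + P) = 2*P/(-39 + P))
(Z(-43) - 2390)/(-3952 - 19*9) = (2*(-43)/(-39 - 43) - 2390)/(-3952 - 19*9) = (2*(-43)/(-82) - 2390)/(-3952 - 171) = (2*(-43)*(-1/82) - 2390)/(-4123) = (43/41 - 2390)*(-1/4123) = -97947/41*(-1/4123) = 97947/169043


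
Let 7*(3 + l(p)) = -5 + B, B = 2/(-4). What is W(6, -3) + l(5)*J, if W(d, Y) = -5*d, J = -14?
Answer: 23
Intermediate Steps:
B = -1/2 (B = 2*(-1/4) = -1/2 ≈ -0.50000)
l(p) = -53/14 (l(p) = -3 + (-5 - 1/2)/7 = -3 + (1/7)*(-11/2) = -3 - 11/14 = -53/14)
W(6, -3) + l(5)*J = -5*6 - 53/14*(-14) = -30 + 53 = 23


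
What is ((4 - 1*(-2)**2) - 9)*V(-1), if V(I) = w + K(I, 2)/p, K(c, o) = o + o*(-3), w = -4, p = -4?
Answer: 27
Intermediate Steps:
K(c, o) = -2*o (K(c, o) = o - 3*o = -2*o)
V(I) = -3 (V(I) = -4 - 2*2/(-4) = -4 - 4*(-1/4) = -4 + 1 = -3)
((4 - 1*(-2)**2) - 9)*V(-1) = ((4 - 1*(-2)**2) - 9)*(-3) = ((4 - 1*4) - 9)*(-3) = ((4 - 4) - 9)*(-3) = (0 - 9)*(-3) = -9*(-3) = 27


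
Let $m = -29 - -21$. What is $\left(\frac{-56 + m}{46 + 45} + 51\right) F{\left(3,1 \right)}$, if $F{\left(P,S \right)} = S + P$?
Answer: $\frac{18308}{91} \approx 201.19$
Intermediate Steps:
$m = -8$ ($m = -29 + 21 = -8$)
$F{\left(P,S \right)} = P + S$
$\left(\frac{-56 + m}{46 + 45} + 51\right) F{\left(3,1 \right)} = \left(\frac{-56 - 8}{46 + 45} + 51\right) \left(3 + 1\right) = \left(- \frac{64}{91} + 51\right) 4 = \frac{4577}{91} \cdot 4 = \frac{18308}{91}$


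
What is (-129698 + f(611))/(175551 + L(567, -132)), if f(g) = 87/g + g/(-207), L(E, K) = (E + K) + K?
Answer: -8202084629/11120743179 ≈ -0.73755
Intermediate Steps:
L(E, K) = E + 2*K
f(g) = 87/g - g/207 (f(g) = 87/g + g*(-1/207) = 87/g - g/207)
(-129698 + f(611))/(175551 + L(567, -132)) = (-129698 + (87/611 - 1/207*611))/(175551 + (567 + 2*(-132))) = (-129698 + (87*(1/611) - 611/207))/(175551 + (567 - 264)) = (-129698 + (87/611 - 611/207))/(175551 + 303) = (-129698 - 355312/126477)/175854 = -16404169258/126477*1/175854 = -8202084629/11120743179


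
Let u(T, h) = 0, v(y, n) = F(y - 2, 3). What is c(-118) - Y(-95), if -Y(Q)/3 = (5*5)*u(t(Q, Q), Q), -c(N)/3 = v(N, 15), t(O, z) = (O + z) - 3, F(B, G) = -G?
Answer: 9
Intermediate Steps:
v(y, n) = -3 (v(y, n) = -1*3 = -3)
t(O, z) = -3 + O + z
c(N) = 9 (c(N) = -3*(-3) = 9)
Y(Q) = 0 (Y(Q) = -3*5*5*0 = -75*0 = -3*0 = 0)
c(-118) - Y(-95) = 9 - 1*0 = 9 + 0 = 9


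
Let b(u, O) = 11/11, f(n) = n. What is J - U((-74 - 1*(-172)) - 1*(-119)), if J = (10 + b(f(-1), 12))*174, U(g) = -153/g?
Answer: 415491/217 ≈ 1914.7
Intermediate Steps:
b(u, O) = 1 (b(u, O) = 11*(1/11) = 1)
J = 1914 (J = (10 + 1)*174 = 11*174 = 1914)
J - U((-74 - 1*(-172)) - 1*(-119)) = 1914 - (-153)/((-74 - 1*(-172)) - 1*(-119)) = 1914 - (-153)/((-74 + 172) + 119) = 1914 - (-153)/(98 + 119) = 1914 - (-153)/217 = 1914 - 1*(-153/217) = 1914 + 153/217 = 415491/217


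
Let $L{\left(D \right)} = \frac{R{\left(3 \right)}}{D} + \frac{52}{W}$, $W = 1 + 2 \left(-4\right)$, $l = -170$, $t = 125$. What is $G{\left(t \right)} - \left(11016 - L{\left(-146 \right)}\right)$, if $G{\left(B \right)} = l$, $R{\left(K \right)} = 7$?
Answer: $- \frac{11439733}{1022} \approx -11193.0$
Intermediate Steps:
$G{\left(B \right)} = -170$
$W = -7$ ($W = 1 - 8 = -7$)
$L{\left(D \right)} = - \frac{52}{7} + \frac{7}{D}$ ($L{\left(D \right)} = \frac{7}{D} + \frac{52}{-7} = \frac{7}{D} + 52 \left(- \frac{1}{7}\right) = \frac{7}{D} - \frac{52}{7} = - \frac{52}{7} + \frac{7}{D}$)
$G{\left(t \right)} - \left(11016 - L{\left(-146 \right)}\right) = -170 - \left(11016 - \left(- \frac{52}{7} + \frac{7}{-146}\right)\right) = -170 - \left(11016 - \left(- \frac{52}{7} + 7 \left(- \frac{1}{146}\right)\right)\right) = -170 - \left(11016 - \left(- \frac{52}{7} - \frac{7}{146}\right)\right) = -170 - \left(11016 - - \frac{7641}{1022}\right) = -170 - \left(11016 + \frac{7641}{1022}\right) = -170 - \frac{11265993}{1022} = - \frac{11439733}{1022}$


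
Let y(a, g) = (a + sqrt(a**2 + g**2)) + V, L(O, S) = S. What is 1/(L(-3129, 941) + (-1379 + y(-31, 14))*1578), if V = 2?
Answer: -2220883/4929440272501 - 1578*sqrt(1157)/4929440272501 ≈ -4.6142e-7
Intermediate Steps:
y(a, g) = 2 + a + sqrt(a**2 + g**2) (y(a, g) = (a + sqrt(a**2 + g**2)) + 2 = 2 + a + sqrt(a**2 + g**2))
1/(L(-3129, 941) + (-1379 + y(-31, 14))*1578) = 1/(941 + (-1379 + (2 - 31 + sqrt((-31)**2 + 14**2)))*1578) = 1/(941 + (-1379 + (2 - 31 + sqrt(961 + 196)))*1578) = 1/(941 + (-1379 + (2 - 31 + sqrt(1157)))*1578) = 1/(941 + (-1379 + (-29 + sqrt(1157)))*1578) = 1/(941 + (-1408 + sqrt(1157))*1578) = 1/(941 + (-2221824 + 1578*sqrt(1157))) = 1/(-2220883 + 1578*sqrt(1157))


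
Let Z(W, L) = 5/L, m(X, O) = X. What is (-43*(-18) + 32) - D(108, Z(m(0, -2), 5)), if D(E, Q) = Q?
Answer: 805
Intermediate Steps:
(-43*(-18) + 32) - D(108, Z(m(0, -2), 5)) = (-43*(-18) + 32) - 5/5 = (774 + 32) - 5/5 = 806 - 1*1 = 806 - 1 = 805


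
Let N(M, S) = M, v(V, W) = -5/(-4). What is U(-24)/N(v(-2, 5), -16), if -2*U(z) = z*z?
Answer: -1152/5 ≈ -230.40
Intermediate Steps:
v(V, W) = 5/4 (v(V, W) = -5*(-1/4) = 5/4)
U(z) = -z**2/2 (U(z) = -z*z/2 = -z**2/2)
U(-24)/N(v(-2, 5), -16) = (-1/2*(-24)**2)/(5/4) = -1/2*576*(4/5) = -288*4/5 = -1152/5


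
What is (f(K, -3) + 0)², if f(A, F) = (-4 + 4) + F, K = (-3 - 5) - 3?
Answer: 9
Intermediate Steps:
K = -11 (K = -8 - 3 = -11)
f(A, F) = F (f(A, F) = 0 + F = F)
(f(K, -3) + 0)² = (-3 + 0)² = (-3)² = 9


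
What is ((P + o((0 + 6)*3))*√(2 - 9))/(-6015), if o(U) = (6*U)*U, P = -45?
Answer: -633*I*√7/2005 ≈ -0.83529*I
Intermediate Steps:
o(U) = 6*U²
((P + o((0 + 6)*3))*√(2 - 9))/(-6015) = ((-45 + 6*((0 + 6)*3)²)*√(2 - 9))/(-6015) = ((-45 + 6*(6*3)²)*√(-7))*(-1/6015) = ((-45 + 6*18²)*(I*√7))*(-1/6015) = ((-45 + 6*324)*(I*√7))*(-1/6015) = ((-45 + 1944)*(I*√7))*(-1/6015) = (1899*(I*√7))*(-1/6015) = (1899*I*√7)*(-1/6015) = -633*I*√7/2005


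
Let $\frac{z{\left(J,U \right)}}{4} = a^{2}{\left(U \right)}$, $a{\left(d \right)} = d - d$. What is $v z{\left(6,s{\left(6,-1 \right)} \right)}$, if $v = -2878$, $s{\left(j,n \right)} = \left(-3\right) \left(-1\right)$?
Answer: $0$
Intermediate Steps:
$a{\left(d \right)} = 0$
$s{\left(j,n \right)} = 3$
$z{\left(J,U \right)} = 0$ ($z{\left(J,U \right)} = 4 \cdot 0^{2} = 4 \cdot 0 = 0$)
$v z{\left(6,s{\left(6,-1 \right)} \right)} = \left(-2878\right) 0 = 0$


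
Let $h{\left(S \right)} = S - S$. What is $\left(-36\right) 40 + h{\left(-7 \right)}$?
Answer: $-1440$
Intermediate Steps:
$h{\left(S \right)} = 0$
$\left(-36\right) 40 + h{\left(-7 \right)} = \left(-36\right) 40 + 0 = -1440 + 0 = -1440$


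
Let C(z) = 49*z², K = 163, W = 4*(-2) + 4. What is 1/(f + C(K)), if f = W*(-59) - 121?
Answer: 1/1301996 ≈ 7.6805e-7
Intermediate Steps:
W = -4 (W = -8 + 4 = -4)
f = 115 (f = -4*(-59) - 121 = 236 - 121 = 115)
1/(f + C(K)) = 1/(115 + 49*163²) = 1/(115 + 49*26569) = 1/(115 + 1301881) = 1/1301996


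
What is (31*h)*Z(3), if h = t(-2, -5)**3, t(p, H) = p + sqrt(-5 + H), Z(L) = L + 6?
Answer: 14508 + 558*I*sqrt(10) ≈ 14508.0 + 1764.6*I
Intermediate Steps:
Z(L) = 6 + L
h = (-2 + I*sqrt(10))**3 (h = (-2 + sqrt(-5 - 5))**3 = (-2 + sqrt(-10))**3 = (-2 + I*sqrt(10))**3 ≈ 52.0 + 6.3246*I)
(31*h)*Z(3) = (31*(52 + 2*I*sqrt(10)))*(6 + 3) = (1612 + 62*I*sqrt(10))*9 = 14508 + 558*I*sqrt(10)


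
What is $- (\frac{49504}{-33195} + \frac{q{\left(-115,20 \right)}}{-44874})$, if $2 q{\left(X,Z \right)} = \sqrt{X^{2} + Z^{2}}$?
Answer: $\frac{49504}{33195} + \frac{5 \sqrt{545}}{89748} \approx 1.4926$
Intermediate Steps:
$q{\left(X,Z \right)} = \frac{\sqrt{X^{2} + Z^{2}}}{2}$
$- (\frac{49504}{-33195} + \frac{q{\left(-115,20 \right)}}{-44874}) = - (\frac{49504}{-33195} + \frac{\frac{1}{2} \sqrt{\left(-115\right)^{2} + 20^{2}}}{-44874}) = - (49504 \left(- \frac{1}{33195}\right) + \frac{\sqrt{13225 + 400}}{2} \left(- \frac{1}{44874}\right)) = - (- \frac{49504}{33195} + \frac{\sqrt{13625}}{2} \left(- \frac{1}{44874}\right)) = - (- \frac{49504}{33195} + \frac{5 \sqrt{545}}{2} \left(- \frac{1}{44874}\right)) = - (- \frac{49504}{33195} - \frac{5 \sqrt{545}}{89748}) = \frac{49504}{33195} + \frac{5 \sqrt{545}}{89748}$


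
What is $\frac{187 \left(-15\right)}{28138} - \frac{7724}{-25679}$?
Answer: $\frac{13209847}{65686882} \approx 0.2011$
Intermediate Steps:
$\frac{187 \left(-15\right)}{28138} - \frac{7724}{-25679} = \left(-2805\right) \frac{1}{28138} - - \frac{7724}{25679} = - \frac{255}{2558} + \frac{7724}{25679} = \frac{13209847}{65686882}$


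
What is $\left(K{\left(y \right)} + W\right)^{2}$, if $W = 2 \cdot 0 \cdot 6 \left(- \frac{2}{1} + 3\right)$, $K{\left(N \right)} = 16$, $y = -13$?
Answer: $256$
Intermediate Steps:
$W = 0$ ($W = 0 \cdot 6 \left(\left(-2\right) 1 + 3\right) = 0 \cdot 6 \left(-2 + 3\right) = 0 \cdot 6 \cdot 1 = 0 \cdot 6 = 0$)
$\left(K{\left(y \right)} + W\right)^{2} = \left(16 + 0\right)^{2} = 16^{2} = 256$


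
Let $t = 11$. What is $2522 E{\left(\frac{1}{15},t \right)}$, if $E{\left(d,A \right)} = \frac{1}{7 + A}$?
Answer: $\frac{1261}{9} \approx 140.11$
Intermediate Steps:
$2522 E{\left(\frac{1}{15},t \right)} = \frac{2522}{7 + 11} = \frac{2522}{18} = 2522 \cdot \frac{1}{18} = \frac{1261}{9}$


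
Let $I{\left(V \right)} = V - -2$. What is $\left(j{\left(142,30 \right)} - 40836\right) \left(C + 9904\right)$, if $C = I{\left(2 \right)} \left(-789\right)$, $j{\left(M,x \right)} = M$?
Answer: $-274603112$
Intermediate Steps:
$I{\left(V \right)} = 2 + V$ ($I{\left(V \right)} = V + 2 = 2 + V$)
$C = -3156$ ($C = \left(2 + 2\right) \left(-789\right) = 4 \left(-789\right) = -3156$)
$\left(j{\left(142,30 \right)} - 40836\right) \left(C + 9904\right) = \left(142 - 40836\right) \left(-3156 + 9904\right) = \left(-40694\right) 6748 = -274603112$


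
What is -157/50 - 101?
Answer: -5207/50 ≈ -104.14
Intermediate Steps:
-157/50 - 101 = -5207/50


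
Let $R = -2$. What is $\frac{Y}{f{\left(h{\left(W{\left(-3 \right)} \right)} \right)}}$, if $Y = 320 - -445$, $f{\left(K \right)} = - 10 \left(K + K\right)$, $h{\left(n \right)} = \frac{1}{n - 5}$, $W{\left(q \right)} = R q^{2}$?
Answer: $\frac{3519}{4} \approx 879.75$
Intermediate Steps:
$W{\left(q \right)} = - 2 q^{2}$
$h{\left(n \right)} = \frac{1}{-5 + n}$
$f{\left(K \right)} = - 20 K$ ($f{\left(K \right)} = - 10 \cdot 2 K = - 20 K$)
$Y = 765$ ($Y = 320 + 445 = 765$)
$\frac{Y}{f{\left(h{\left(W{\left(-3 \right)} \right)} \right)}} = \frac{765}{\left(-20\right) \frac{1}{-5 - 2 \left(-3\right)^{2}}} = \frac{765}{\left(-20\right) \frac{1}{-5 - 18}} = \frac{765}{\left(-20\right) \frac{1}{-23}} = \frac{765}{\left(-20\right) \left(- \frac{1}{23}\right)} = \frac{765}{\frac{20}{23}} = 765 \cdot \frac{23}{20} = \frac{3519}{4}$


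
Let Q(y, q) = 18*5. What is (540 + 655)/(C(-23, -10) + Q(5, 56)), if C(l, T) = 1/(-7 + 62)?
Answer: 65725/4951 ≈ 13.275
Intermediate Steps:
Q(y, q) = 90
C(l, T) = 1/55
(540 + 655)/(C(-23, -10) + Q(5, 56)) = (540 + 655)/(1/55 + 90) = 1195/(4951/55) = 1195*(55/4951) = 65725/4951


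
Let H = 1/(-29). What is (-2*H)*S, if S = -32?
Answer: -64/29 ≈ -2.2069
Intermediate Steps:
H = -1/29 ≈ -0.034483
(-2*H)*S = -2*(-1/29)*(-32) = (2/29)*(-32) = -64/29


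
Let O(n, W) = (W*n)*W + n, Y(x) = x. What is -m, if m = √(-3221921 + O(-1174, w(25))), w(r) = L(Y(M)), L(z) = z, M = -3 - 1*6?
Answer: -I*√3318189 ≈ -1821.6*I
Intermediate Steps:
M = -9 (M = -3 - 6 = -9)
w(r) = -9
O(n, W) = n + n*W² (O(n, W) = n*W² + n = n + n*W²)
m = I*√3318189 (m = √(-3221921 - 1174*(1 + (-9)²)) = √(-3221921 - 1174*(1 + 81)) = √(-3221921 - 1174*82) = √(-3221921 - 96268) = √(-3318189) = I*√3318189 ≈ 1821.6*I)
-m = -I*√3318189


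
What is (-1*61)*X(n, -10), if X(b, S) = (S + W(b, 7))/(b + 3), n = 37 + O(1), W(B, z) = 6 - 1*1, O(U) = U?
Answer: 305/41 ≈ 7.4390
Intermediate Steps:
W(B, z) = 5 (W(B, z) = 6 - 1 = 5)
n = 38 (n = 37 + 1 = 38)
X(b, S) = (5 + S)/(3 + b) (X(b, S) = (S + 5)/(b + 3) = (5 + S)/(3 + b))
(-1*61)*X(n, -10) = (-1*61)*((5 - 10)/(3 + 38)) = -61*(-5)/41 = -61*(-5/41) = 305/41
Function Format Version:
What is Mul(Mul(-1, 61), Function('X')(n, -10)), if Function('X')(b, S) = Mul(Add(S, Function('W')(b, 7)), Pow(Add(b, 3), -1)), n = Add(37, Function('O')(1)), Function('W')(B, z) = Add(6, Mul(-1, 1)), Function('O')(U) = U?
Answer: Rational(305, 41) ≈ 7.4390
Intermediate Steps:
Function('W')(B, z) = 5 (Function('W')(B, z) = Add(6, -1) = 5)
n = 38 (n = Add(37, 1) = 38)
Function('X')(b, S) = Mul(Pow(Add(3, b), -1), Add(5, S)) (Function('X')(b, S) = Mul(Add(S, 5), Pow(Add(b, 3), -1)) = Mul(Add(5, S), Pow(Add(3, b), -1)) = Mul(Pow(Add(3, b), -1), Add(5, S)))
Mul(Mul(-1, 61), Function('X')(n, -10)) = Mul(Mul(-1, 61), Mul(Pow(Add(3, 38), -1), Add(5, -10))) = Mul(-61, Mul(Pow(41, -1), -5)) = Mul(-61, Mul(Rational(1, 41), -5)) = Mul(-61, Rational(-5, 41)) = Rational(305, 41)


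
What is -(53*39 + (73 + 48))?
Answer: -2188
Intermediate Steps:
-(53*39 + (73 + 48)) = -(2067 + 121) = -1*2188 = -2188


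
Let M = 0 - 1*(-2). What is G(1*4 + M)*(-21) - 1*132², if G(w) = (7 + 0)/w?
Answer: -34897/2 ≈ -17449.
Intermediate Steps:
M = 2 (M = 0 + 2 = 2)
G(w) = 7/w
G(1*4 + M)*(-21) - 1*132² = (7/(1*4 + 2))*(-21) - 1*132² = (7/(4 + 2))*(-21) - 1*17424 = (7/6)*(-21) - 17424 = -49/2 - 17424 = -34897/2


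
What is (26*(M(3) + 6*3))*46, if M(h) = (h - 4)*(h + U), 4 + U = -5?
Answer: 28704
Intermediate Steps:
U = -9 (U = -4 - 5 = -9)
M(h) = (-9 + h)*(-4 + h) (M(h) = (h - 4)*(h - 9) = (-4 + h)*(-9 + h) = (-9 + h)*(-4 + h))
(26*(M(3) + 6*3))*46 = (26*((36 + 3² - 13*3) + 6*3))*46 = (26*((36 + 9 - 39) + 18))*46 = (26*(6 + 18))*46 = (26*24)*46 = 624*46 = 28704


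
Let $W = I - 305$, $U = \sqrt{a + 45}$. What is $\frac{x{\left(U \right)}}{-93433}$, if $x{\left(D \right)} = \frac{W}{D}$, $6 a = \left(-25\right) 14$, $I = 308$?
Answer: $\frac{3 i \sqrt{30}}{1868660} \approx 8.7933 \cdot 10^{-6} i$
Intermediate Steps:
$a = - \frac{175}{3}$ ($a = \frac{\left(-25\right) 14}{6} = \frac{1}{6} \left(-350\right) = - \frac{175}{3} \approx -58.333$)
$U = \frac{2 i \sqrt{30}}{3}$ ($U = \sqrt{- \frac{175}{3} + 45} = \sqrt{- \frac{40}{3}} = \frac{2 i \sqrt{30}}{3} \approx 3.6515 i$)
$W = 3$ ($W = 308 - 305 = 3$)
$x{\left(D \right)} = \frac{3}{D}$
$\frac{x{\left(U \right)}}{-93433} = \frac{3 \frac{1}{\frac{2}{3} i \sqrt{30}}}{-93433} = 3 \left(- \frac{i \sqrt{30}}{20}\right) \left(- \frac{1}{93433}\right) = - \frac{3 i \sqrt{30}}{20} \left(- \frac{1}{93433}\right) = \frac{3 i \sqrt{30}}{1868660}$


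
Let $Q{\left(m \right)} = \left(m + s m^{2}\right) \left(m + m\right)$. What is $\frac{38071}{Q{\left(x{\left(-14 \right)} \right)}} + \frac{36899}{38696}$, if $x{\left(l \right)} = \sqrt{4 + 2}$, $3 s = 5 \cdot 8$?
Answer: $- \frac{250332751}{123711112} + \frac{380710 \sqrt{6}}{9591} \approx 95.208$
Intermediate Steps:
$s = \frac{40}{3}$ ($s = \frac{5 \cdot 8}{3} = \frac{1}{3} \cdot 40 = \frac{40}{3} \approx 13.333$)
$x{\left(l \right)} = \sqrt{6}$
$Q{\left(m \right)} = 2 m \left(m + \frac{40 m^{2}}{3}\right)$ ($Q{\left(m \right)} = \left(m + \frac{40 m^{2}}{3}\right) \left(m + m\right) = \left(m + \frac{40 m^{2}}{3}\right) 2 m = 2 m \left(m + \frac{40 m^{2}}{3}\right)$)
$\frac{38071}{Q{\left(x{\left(-14 \right)} \right)}} + \frac{36899}{38696} = \frac{38071}{\left(\sqrt{6}\right)^{2} \left(2 + \frac{80 \sqrt{6}}{3}\right)} + \frac{36899}{38696} = \frac{38071}{6 \left(2 + \frac{80 \sqrt{6}}{3}\right)} + 36899 \cdot \frac{1}{38696} = \frac{38071}{12 + 160 \sqrt{6}} + \frac{36899}{38696} = \frac{36899}{38696} + \frac{38071}{12 + 160 \sqrt{6}}$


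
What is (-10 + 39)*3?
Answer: 87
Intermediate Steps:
(-10 + 39)*3 = 29*3 = 87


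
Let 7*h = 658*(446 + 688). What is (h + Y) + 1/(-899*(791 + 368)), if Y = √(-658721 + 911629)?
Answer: 111066742835/1041941 + 2*√63227 ≈ 1.0710e+5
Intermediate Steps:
Y = 2*√63227 (Y = √252908 = 2*√63227 ≈ 502.90)
h = 106596 (h = (658*(446 + 688))/7 = (658*1134)/7 = (⅐)*746172 = 106596)
(h + Y) + 1/(-899*(791 + 368)) = (106596 + 2*√63227) + 1/(-899*(791 + 368)) = (106596 + 2*√63227) + 1/(-899*1159) = (106596 + 2*√63227) + 1/(-1041941) = (106596 + 2*√63227) - 1/1041941 = 111066742835/1041941 + 2*√63227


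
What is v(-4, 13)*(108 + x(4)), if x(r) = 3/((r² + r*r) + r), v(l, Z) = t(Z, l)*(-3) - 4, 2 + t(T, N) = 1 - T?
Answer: 24643/6 ≈ 4107.2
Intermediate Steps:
t(T, N) = -1 - T (t(T, N) = -2 + (1 - T) = -1 - T)
v(l, Z) = -1 + 3*Z (v(l, Z) = (-1 - Z)*(-3) - 4 = (3 + 3*Z) - 4 = -1 + 3*Z)
x(r) = 3/(r + 2*r²) (x(r) = 3/((r² + r²) + r) = 3/(2*r² + r) = 3/(r + 2*r²))
v(-4, 13)*(108 + x(4)) = (-1 + 3*13)*(108 + 3/(4*(1 + 2*4))) = (-1 + 39)*(108 + 3*(¼)/(1 + 8)) = 38*(108 + 3*(¼)/9) = 38*(108 + 3*(¼)*(⅑)) = 38*(108 + 1/12) = 38*(1297/12) = 24643/6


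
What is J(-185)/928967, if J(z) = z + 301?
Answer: 116/928967 ≈ 0.00012487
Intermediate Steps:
J(z) = 301 + z
J(-185)/928967 = (301 - 185)/928967 = 116*(1/928967) = 116/928967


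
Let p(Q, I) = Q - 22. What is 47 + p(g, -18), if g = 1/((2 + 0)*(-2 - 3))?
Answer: 249/10 ≈ 24.900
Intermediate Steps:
g = -⅒ (g = 1/(2*(-5)) = 1/(-10) = -⅒ ≈ -0.10000)
p(Q, I) = -22 + Q
47 + p(g, -18) = 47 + (-22 - ⅒) = 47 - 221/10 = 249/10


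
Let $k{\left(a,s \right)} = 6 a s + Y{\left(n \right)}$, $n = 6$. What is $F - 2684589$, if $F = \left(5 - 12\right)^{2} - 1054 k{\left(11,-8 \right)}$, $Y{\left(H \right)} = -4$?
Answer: $-2123812$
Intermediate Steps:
$k{\left(a,s \right)} = -4 + 6 a s$ ($k{\left(a,s \right)} = 6 a s - 4 = -4 + 6 a s$)
$F = 560777$ ($F = \left(5 - 12\right)^{2} - 1054 \left(-4 + 6 \cdot 11 \left(-8\right)\right) = \left(-7\right)^{2} - 1054 \left(-4 - 528\right) = 49 - -560728 = 49 + 560728 = 560777$)
$F - 2684589 = 560777 - 2684589 = -2123812$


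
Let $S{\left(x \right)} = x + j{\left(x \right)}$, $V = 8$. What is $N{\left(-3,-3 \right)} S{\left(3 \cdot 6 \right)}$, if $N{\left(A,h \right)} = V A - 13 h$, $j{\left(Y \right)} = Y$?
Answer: $540$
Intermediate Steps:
$N{\left(A,h \right)} = - 13 h + 8 A$ ($N{\left(A,h \right)} = 8 A - 13 h = - 13 h + 8 A$)
$S{\left(x \right)} = 2 x$ ($S{\left(x \right)} = x + x = 2 x$)
$N{\left(-3,-3 \right)} S{\left(3 \cdot 6 \right)} = \left(\left(-13\right) \left(-3\right) + 8 \left(-3\right)\right) 2 \cdot 3 \cdot 6 = \left(39 - 24\right) 2 \cdot 18 = 15 \cdot 36 = 540$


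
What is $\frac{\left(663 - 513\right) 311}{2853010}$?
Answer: $\frac{4665}{285301} \approx 0.016351$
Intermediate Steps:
$\frac{\left(663 - 513\right) 311}{2853010} = 150 \cdot 311 \cdot \frac{1}{2853010} = 46650 \cdot \frac{1}{2853010} = \frac{4665}{285301}$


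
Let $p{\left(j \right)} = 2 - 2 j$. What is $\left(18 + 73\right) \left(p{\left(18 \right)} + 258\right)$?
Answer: $20384$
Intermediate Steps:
$\left(18 + 73\right) \left(p{\left(18 \right)} + 258\right) = \left(18 + 73\right) \left(\left(2 - 36\right) + 258\right) = 91 \left(\left(2 - 36\right) + 258\right) = 91 \left(-34 + 258\right) = 91 \cdot 224 = 20384$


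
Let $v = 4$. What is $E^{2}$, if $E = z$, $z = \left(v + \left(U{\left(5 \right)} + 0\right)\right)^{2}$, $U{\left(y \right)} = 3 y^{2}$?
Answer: $38950081$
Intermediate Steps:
$z = 6241$ ($z = \left(4 + \left(3 \cdot 5^{2} + 0\right)\right)^{2} = \left(4 + \left(3 \cdot 25 + 0\right)\right)^{2} = \left(4 + \left(75 + 0\right)\right)^{2} = \left(4 + 75\right)^{2} = 79^{2} = 6241$)
$E = 6241$
$E^{2} = 6241^{2} = 38950081$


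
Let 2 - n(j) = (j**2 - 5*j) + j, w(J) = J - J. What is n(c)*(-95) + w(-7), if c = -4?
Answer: 2850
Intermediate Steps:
w(J) = 0
n(j) = 2 - j**2 + 4*j (n(j) = 2 - ((j**2 - 5*j) + j) = 2 - (j**2 - 4*j) = 2 + (-j**2 + 4*j) = 2 - j**2 + 4*j)
n(c)*(-95) + w(-7) = (2 - 1*(-4)**2 + 4*(-4))*(-95) + 0 = (2 - 1*16 - 16)*(-95) + 0 = (2 - 16 - 16)*(-95) + 0 = -30*(-95) + 0 = 2850 + 0 = 2850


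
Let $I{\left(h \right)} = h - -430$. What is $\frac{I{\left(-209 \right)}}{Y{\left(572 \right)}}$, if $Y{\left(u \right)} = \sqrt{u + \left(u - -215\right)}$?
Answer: $\frac{221 \sqrt{151}}{453} \approx 5.9949$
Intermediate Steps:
$I{\left(h \right)} = 430 + h$ ($I{\left(h \right)} = h + 430 = 430 + h$)
$Y{\left(u \right)} = \sqrt{215 + 2 u}$ ($Y{\left(u \right)} = \sqrt{u + \left(u + 215\right)} = \sqrt{u + \left(215 + u\right)} = \sqrt{215 + 2 u}$)
$\frac{I{\left(-209 \right)}}{Y{\left(572 \right)}} = \frac{430 - 209}{\sqrt{215 + 2 \cdot 572}} = \frac{221}{\sqrt{215 + 1144}} = \frac{221}{\sqrt{1359}} = \frac{221}{3 \sqrt{151}} = 221 \frac{\sqrt{151}}{453} = \frac{221 \sqrt{151}}{453}$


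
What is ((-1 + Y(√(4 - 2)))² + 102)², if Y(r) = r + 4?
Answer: 12841 + 1356*√2 ≈ 14759.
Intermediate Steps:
Y(r) = 4 + r
((-1 + Y(√(4 - 2)))² + 102)² = ((-1 + (4 + √(4 - 2)))² + 102)² = ((-1 + (4 + √2))² + 102)² = ((3 + √2)² + 102)² = (102 + (3 + √2)²)²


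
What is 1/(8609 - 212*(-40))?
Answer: 1/17089 ≈ 5.8517e-5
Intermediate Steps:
1/(8609 - 212*(-40)) = 1/(8609 + 8480) = 1/17089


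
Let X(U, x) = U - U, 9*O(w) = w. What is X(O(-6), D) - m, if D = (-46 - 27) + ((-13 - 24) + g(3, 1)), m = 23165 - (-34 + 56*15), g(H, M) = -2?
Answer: -22359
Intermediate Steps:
O(w) = w/9
m = 22359 (m = 23165 - (-34 + 840) = 23165 - 1*806 = 23165 - 806 = 22359)
D = -112 (D = (-46 - 27) + ((-13 - 24) - 2) = -73 + (-37 - 2) = -73 - 39 = -112)
X(U, x) = 0
X(O(-6), D) - m = 0 - 1*22359 = 0 - 22359 = -22359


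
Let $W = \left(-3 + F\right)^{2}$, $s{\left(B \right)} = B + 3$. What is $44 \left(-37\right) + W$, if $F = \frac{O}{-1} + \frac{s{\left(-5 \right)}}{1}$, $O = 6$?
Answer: $-1507$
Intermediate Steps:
$s{\left(B \right)} = 3 + B$
$F = -8$ ($F = \frac{6}{-1} + \frac{3 - 5}{1} = 6 \left(-1\right) - 2 = -6 - 2 = -8$)
$W = 121$ ($W = \left(-3 - 8\right)^{2} = \left(-11\right)^{2} = 121$)
$44 \left(-37\right) + W = 44 \left(-37\right) + 121 = -1628 + 121 = -1507$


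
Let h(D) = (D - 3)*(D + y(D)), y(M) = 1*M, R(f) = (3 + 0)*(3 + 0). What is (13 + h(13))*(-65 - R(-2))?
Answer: -20202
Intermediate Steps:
R(f) = 9 (R(f) = 3*3 = 9)
y(M) = M
h(D) = 2*D*(-3 + D) (h(D) = (D - 3)*(D + D) = (-3 + D)*(2*D) = 2*D*(-3 + D))
(13 + h(13))*(-65 - R(-2)) = (13 + 2*13*(-3 + 13))*(-65 - 1*9) = (13 + 2*13*10)*(-65 - 9) = (13 + 260)*(-74) = 273*(-74) = -20202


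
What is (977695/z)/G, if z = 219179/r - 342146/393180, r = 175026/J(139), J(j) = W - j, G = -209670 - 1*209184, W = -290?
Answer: 934468967786425/215417376091823782 ≈ 0.0043379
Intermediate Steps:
G = -418854 (G = -209670 - 209184 = -418854)
J(j) = -290 - j
r = -58342/143 (r = 175026/(-290 - 1*139) = 175026/(-290 - 139) = 175026/(-429) = 175026*(-1/429) = -58342/143 ≈ -407.99)
z = -1542905471299/2867363445 (z = 219179/(-58342/143) - 342146/393180 = 219179*(-143/58342) - 342146*1/393180 = -31342597/58342 - 171073/196590 = -1542905471299/2867363445 ≈ -538.09)
(977695/z)/G = (977695/(-1542905471299/2867363445))/(-418854) = (977695*(-2867363445/1542905471299))*(-1/418854) = -2803406903359275/1542905471299*(-1/418854) = 934468967786425/215417376091823782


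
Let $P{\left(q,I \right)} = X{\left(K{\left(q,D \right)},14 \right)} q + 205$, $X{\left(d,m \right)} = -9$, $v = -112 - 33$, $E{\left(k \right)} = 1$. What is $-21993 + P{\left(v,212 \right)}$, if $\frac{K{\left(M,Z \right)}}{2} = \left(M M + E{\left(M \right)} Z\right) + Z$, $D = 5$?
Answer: $-20483$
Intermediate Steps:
$v = -145$
$K{\left(M,Z \right)} = 2 M^{2} + 4 Z$ ($K{\left(M,Z \right)} = 2 \left(\left(M M + 1 Z\right) + Z\right) = 2 \left(\left(M^{2} + Z\right) + Z\right) = 2 \left(\left(Z + M^{2}\right) + Z\right) = 2 \left(M^{2} + 2 Z\right) = 2 M^{2} + 4 Z$)
$P{\left(q,I \right)} = 205 - 9 q$ ($P{\left(q,I \right)} = - 9 q + 205 = 205 - 9 q$)
$-21993 + P{\left(v,212 \right)} = -21993 + \left(205 - -1305\right) = -21993 + \left(205 + 1305\right) = -21993 + 1510 = -20483$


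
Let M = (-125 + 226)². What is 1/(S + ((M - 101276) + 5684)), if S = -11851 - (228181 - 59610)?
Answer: -1/265813 ≈ -3.7620e-6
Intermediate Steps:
M = 10201 (M = 101² = 10201)
S = -180422 (S = -11851 - 1*168571 = -11851 - 168571 = -180422)
1/(S + ((M - 101276) + 5684)) = 1/(-180422 + ((10201 - 101276) + 5684)) = 1/(-180422 + (-91075 + 5684)) = 1/(-180422 - 85391) = 1/(-265813) = -1/265813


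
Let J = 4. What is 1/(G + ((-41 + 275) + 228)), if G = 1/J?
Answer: 4/1849 ≈ 0.0021633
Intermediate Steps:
G = ¼ (G = 1/4 = ¼ ≈ 0.25000)
1/(G + ((-41 + 275) + 228)) = 1/(¼ + ((-41 + 275) + 228)) = 1/(¼ + (234 + 228)) = 1/(¼ + 462) = 1/(1849/4) = 4/1849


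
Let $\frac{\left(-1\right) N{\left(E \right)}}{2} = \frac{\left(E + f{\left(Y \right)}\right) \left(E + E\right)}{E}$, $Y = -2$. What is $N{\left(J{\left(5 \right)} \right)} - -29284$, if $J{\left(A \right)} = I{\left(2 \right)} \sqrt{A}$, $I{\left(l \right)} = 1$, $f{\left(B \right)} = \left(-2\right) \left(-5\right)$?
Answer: $29244 - 4 \sqrt{5} \approx 29235.0$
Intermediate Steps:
$f{\left(B \right)} = 10$
$J{\left(A \right)} = \sqrt{A}$ ($J{\left(A \right)} = 1 \sqrt{A} = \sqrt{A}$)
$N{\left(E \right)} = -40 - 4 E$ ($N{\left(E \right)} = - 2 \frac{\left(E + 10\right) \left(E + E\right)}{E} = - 2 \frac{\left(10 + E\right) 2 E}{E} = - 2 \frac{2 E \left(10 + E\right)}{E} = - 2 \left(20 + 2 E\right) = -40 - 4 E$)
$N{\left(J{\left(5 \right)} \right)} - -29284 = \left(-40 - 4 \sqrt{5}\right) - -29284 = \left(-40 - 4 \sqrt{5}\right) + 29284 = 29244 - 4 \sqrt{5}$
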